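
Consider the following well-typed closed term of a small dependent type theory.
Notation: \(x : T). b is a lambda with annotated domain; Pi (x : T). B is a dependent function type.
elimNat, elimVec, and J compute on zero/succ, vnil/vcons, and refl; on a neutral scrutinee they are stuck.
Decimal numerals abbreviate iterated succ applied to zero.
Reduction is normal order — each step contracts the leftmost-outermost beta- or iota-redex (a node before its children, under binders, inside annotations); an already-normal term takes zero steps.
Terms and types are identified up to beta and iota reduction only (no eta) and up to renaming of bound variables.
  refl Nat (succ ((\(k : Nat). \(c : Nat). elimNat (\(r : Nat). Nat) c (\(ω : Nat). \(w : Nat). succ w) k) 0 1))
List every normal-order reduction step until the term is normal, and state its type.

normal-order reduction:
  refl Nat (succ ((\(k : Nat). \(c : Nat). elimNat (\(r : Nat). Nat) c (\(ω : Nat). \(w : Nat). succ w) k) 0 1))
  ~> refl Nat (succ ((\(k : Nat). elimNat (\(c : Nat). Nat) k (\(r : Nat). \(ω : Nat). succ ω) 0) 1))
  ~> refl Nat (succ (elimNat (\(k : Nat). Nat) 1 (\(c : Nat). \(r : Nat). succ r) 0))
  ~> refl Nat 2
type:
  Eq Nat 2 2


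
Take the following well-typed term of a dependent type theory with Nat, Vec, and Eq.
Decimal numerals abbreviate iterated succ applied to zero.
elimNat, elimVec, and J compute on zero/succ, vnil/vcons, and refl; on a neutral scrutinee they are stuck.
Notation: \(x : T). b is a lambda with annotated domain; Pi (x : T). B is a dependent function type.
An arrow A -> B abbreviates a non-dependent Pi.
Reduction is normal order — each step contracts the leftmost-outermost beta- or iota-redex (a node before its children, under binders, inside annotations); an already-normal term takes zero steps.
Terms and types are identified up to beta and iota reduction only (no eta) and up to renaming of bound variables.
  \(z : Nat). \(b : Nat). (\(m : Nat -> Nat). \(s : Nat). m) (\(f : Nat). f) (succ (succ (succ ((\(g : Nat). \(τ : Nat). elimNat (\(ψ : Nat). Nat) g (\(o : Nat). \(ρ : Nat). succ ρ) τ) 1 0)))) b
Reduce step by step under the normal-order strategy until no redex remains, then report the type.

normal-order reduction sequence:
  \(z : Nat). \(b : Nat). (\(m : Nat -> Nat). \(s : Nat). m) (\(f : Nat). f) (succ (succ (succ ((\(g : Nat). \(τ : Nat). elimNat (\(ψ : Nat). Nat) g (\(o : Nat). \(ρ : Nat). succ ρ) τ) 1 0)))) b
  ~> \(z : Nat). \(b : Nat). (\(m : Nat). \(s : Nat). s) (succ (succ (succ ((\(f : Nat). \(g : Nat). elimNat (\(τ : Nat). Nat) f (\(ψ : Nat). \(o : Nat). succ o) g) 1 0)))) b
  ~> \(z : Nat). \(b : Nat). (\(m : Nat). m) b
  ~> \(z : Nat). \(b : Nat). b
the term's type:
  Nat -> Nat -> Nat


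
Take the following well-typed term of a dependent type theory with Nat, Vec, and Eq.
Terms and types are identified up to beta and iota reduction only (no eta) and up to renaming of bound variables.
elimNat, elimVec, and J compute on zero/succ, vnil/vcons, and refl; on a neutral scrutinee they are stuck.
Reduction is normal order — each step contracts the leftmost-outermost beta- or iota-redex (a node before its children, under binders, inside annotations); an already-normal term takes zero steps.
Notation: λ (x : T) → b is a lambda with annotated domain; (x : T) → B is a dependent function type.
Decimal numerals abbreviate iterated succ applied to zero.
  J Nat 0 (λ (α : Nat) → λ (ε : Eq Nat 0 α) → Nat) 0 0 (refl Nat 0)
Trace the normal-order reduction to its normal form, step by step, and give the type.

normal-order reduction:
  J Nat 0 (λ (α : Nat) → λ (ε : Eq Nat 0 α) → Nat) 0 0 (refl Nat 0)
  ~> 0
inferred type:
  Nat


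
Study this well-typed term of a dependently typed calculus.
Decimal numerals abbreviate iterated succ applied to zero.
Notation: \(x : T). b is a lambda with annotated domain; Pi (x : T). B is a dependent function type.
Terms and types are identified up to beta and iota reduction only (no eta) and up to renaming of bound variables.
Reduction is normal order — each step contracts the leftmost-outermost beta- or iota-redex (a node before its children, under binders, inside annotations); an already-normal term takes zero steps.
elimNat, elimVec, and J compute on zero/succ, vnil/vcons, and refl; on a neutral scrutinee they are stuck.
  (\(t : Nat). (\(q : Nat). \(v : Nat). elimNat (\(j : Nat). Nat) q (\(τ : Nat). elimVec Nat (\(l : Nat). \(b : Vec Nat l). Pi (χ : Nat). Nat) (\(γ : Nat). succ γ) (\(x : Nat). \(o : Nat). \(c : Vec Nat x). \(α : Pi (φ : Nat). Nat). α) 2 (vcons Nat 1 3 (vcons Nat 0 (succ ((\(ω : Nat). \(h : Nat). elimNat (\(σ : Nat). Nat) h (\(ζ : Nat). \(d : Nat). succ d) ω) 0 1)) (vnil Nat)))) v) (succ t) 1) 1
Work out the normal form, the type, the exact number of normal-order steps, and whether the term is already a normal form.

normal form:
  3
type:
  Nat
reduction steps (normal order): 18
started in normal form: no
first redex: a beta-redex


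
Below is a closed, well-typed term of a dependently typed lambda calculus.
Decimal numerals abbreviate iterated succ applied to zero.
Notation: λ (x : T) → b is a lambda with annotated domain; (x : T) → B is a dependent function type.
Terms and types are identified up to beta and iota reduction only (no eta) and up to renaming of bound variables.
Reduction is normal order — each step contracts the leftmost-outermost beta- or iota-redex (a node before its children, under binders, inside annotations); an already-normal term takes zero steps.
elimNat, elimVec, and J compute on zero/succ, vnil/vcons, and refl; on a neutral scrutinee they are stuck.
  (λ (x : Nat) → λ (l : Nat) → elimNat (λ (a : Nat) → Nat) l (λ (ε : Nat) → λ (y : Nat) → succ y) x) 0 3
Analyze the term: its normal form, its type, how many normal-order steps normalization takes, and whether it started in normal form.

reduced normal form:
  3
type:
  Nat
normal-order step count: 3
term was already normal: no
first redex: a beta-redex


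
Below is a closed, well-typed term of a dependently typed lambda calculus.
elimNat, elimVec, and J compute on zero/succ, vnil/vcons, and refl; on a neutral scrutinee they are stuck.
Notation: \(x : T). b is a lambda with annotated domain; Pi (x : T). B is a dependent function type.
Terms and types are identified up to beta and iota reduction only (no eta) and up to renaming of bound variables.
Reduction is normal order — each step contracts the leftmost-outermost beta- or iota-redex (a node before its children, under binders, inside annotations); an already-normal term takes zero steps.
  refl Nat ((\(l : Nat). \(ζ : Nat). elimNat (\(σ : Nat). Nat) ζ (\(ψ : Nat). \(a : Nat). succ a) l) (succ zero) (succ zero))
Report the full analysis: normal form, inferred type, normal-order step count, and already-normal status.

reduced normal form:
  refl Nat (succ (succ zero))
the term's type:
  Eq Nat (succ (succ zero)) (succ (succ zero))
reduction steps (normal order): 6
term was already normal: no
first contracted redex: a beta-redex


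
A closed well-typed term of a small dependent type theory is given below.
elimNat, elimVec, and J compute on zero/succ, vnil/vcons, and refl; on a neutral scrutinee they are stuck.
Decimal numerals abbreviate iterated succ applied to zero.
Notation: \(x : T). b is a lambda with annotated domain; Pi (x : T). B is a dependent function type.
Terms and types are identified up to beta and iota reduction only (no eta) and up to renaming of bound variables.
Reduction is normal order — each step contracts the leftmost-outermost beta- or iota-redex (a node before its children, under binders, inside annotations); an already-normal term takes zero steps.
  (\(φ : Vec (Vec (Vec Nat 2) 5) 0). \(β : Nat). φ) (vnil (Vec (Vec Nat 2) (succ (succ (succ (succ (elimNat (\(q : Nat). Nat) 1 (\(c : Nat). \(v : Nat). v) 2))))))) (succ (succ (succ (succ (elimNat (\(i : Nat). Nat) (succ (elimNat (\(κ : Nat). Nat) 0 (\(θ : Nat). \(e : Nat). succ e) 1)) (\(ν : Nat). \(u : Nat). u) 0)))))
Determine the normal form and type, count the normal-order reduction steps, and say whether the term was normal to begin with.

reduced normal form:
  vnil (Vec (Vec Nat 2) 5)
type:
  Vec (Vec (Vec Nat 2) 5) 0
steps to reach normal form (normal order): 9
already normal: no
first redex: a beta-redex


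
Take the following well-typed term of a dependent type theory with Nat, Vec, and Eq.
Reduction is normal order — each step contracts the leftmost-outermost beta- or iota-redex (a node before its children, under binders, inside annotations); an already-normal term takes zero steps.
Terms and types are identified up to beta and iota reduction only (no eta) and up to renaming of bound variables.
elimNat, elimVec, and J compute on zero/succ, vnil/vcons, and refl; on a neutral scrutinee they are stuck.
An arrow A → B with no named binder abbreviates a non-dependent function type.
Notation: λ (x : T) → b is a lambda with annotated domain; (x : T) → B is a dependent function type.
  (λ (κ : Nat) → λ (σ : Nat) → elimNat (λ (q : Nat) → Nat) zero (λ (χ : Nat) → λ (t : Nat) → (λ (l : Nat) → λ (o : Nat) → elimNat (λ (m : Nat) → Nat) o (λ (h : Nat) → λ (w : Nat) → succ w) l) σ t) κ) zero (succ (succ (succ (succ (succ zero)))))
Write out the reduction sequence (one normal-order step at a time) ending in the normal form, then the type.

normal-order reduction sequence:
  (λ (κ : Nat) → λ (σ : Nat) → elimNat (λ (q : Nat) → Nat) zero (λ (χ : Nat) → λ (t : Nat) → (λ (l : Nat) → λ (o : Nat) → elimNat (λ (m : Nat) → Nat) o (λ (h : Nat) → λ (w : Nat) → succ w) l) σ t) κ) zero (succ (succ (succ (succ (succ zero)))))
  ~> (λ (κ : Nat) → elimNat (λ (σ : Nat) → Nat) zero (λ (q : Nat) → λ (χ : Nat) → (λ (t : Nat) → λ (l : Nat) → elimNat (λ (o : Nat) → Nat) l (λ (m : Nat) → λ (h : Nat) → succ h) t) κ χ) zero) (succ (succ (succ (succ (succ zero)))))
  ~> elimNat (λ (κ : Nat) → Nat) zero (λ (σ : Nat) → λ (q : Nat) → (λ (χ : Nat) → λ (t : Nat) → elimNat (λ (l : Nat) → Nat) t (λ (o : Nat) → λ (m : Nat) → succ m) χ) (succ (succ (succ (succ (succ zero))))) q) zero
  ~> zero
type:
  Nat


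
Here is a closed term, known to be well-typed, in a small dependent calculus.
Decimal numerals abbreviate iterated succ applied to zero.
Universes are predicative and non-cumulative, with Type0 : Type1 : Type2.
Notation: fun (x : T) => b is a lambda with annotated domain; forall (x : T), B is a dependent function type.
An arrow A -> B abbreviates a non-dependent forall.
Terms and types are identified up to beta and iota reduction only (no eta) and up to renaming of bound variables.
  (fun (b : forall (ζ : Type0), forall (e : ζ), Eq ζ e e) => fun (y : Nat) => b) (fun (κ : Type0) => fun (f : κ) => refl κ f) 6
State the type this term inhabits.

inferred type:
  forall (b : Type0), forall (ζ : b), Eq b ζ ζ


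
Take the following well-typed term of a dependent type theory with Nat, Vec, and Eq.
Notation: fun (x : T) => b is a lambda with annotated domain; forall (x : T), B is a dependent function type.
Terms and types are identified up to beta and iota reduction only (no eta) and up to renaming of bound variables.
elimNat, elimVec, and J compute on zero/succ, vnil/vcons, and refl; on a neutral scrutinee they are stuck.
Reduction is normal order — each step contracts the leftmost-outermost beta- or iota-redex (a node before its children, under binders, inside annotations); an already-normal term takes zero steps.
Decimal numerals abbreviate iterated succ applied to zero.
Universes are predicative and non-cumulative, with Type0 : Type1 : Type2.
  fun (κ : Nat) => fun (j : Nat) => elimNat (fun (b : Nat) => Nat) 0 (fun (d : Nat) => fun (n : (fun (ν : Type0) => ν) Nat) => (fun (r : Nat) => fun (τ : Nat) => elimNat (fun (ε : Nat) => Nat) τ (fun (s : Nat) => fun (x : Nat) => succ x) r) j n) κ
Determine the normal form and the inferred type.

normal form:
  fun (κ : Nat) => fun (j : Nat) => elimNat (fun (b : Nat) => Nat) 0 (fun (d : Nat) => fun (n : Nat) => elimNat (fun (ν : Nat) => Nat) n (fun (r : Nat) => fun (τ : Nat) => succ τ) j) κ
type:
  forall (κ : Nat), forall (j : Nat), Nat
observation: normalization takes exactly 3 steps under the normal-order strategy.


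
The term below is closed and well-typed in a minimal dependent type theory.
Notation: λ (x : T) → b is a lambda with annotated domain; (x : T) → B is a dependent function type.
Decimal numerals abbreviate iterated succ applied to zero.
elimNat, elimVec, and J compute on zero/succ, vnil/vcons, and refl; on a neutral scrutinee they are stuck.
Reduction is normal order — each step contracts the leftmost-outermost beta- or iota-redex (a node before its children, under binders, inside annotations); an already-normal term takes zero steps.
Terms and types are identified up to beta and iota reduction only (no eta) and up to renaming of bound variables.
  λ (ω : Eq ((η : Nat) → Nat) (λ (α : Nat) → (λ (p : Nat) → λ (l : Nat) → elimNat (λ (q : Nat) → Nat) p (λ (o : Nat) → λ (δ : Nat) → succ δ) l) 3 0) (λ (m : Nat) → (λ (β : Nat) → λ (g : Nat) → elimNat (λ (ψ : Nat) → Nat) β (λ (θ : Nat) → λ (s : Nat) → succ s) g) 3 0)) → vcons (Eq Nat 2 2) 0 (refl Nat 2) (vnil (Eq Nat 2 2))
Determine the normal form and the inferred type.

normal form:
  λ (ω : Eq ((η : Nat) → Nat) (λ (α : Nat) → 3) (λ (p : Nat) → 3)) → vcons (Eq Nat 2 2) 0 (refl Nat 2) (vnil (Eq Nat 2 2))
inferred type:
  (ω : Eq ((η : Nat) → Nat) (λ (α : Nat) → 3) (λ (p : Nat) → 3)) → Vec (Eq Nat 2 2) 1
observation: the term reaches its normal form after 6 normal-order steps.


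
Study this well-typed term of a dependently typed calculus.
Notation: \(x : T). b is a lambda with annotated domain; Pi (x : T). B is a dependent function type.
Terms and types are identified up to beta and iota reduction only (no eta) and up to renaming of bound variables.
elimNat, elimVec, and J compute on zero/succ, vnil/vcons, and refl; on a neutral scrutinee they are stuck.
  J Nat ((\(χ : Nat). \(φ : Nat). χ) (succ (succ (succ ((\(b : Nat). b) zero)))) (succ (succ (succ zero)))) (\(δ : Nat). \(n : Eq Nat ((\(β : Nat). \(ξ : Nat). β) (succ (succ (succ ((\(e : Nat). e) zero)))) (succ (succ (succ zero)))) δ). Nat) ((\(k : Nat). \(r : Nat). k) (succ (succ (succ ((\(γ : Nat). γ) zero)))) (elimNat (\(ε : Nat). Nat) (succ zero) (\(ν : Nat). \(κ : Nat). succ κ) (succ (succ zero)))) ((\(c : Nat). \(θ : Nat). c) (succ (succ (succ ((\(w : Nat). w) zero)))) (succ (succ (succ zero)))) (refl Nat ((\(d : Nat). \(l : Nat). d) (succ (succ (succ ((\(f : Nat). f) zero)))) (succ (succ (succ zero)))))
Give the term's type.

inferred type:
  Nat


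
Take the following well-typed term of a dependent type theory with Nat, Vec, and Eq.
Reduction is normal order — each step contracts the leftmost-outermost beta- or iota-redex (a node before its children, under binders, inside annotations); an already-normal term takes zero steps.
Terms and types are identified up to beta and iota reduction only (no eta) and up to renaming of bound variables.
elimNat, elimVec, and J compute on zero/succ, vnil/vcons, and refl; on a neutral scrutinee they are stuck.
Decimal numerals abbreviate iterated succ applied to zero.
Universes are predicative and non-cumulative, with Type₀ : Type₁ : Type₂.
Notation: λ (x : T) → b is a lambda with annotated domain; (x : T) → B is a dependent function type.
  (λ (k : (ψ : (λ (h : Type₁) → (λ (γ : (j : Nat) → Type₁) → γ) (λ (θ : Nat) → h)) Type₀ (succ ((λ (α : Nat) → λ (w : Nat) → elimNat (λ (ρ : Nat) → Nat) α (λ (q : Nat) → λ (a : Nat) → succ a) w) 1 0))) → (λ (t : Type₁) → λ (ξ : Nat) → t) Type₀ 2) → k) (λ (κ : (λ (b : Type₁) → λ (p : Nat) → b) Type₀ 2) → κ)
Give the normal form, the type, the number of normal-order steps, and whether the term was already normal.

reduced normal form:
  λ (k : Type₀) → k
the term's type:
  (k : Type₀) → Type₀
normal-order step count: 3
term was already normal: no
first contracted redex: a beta-redex


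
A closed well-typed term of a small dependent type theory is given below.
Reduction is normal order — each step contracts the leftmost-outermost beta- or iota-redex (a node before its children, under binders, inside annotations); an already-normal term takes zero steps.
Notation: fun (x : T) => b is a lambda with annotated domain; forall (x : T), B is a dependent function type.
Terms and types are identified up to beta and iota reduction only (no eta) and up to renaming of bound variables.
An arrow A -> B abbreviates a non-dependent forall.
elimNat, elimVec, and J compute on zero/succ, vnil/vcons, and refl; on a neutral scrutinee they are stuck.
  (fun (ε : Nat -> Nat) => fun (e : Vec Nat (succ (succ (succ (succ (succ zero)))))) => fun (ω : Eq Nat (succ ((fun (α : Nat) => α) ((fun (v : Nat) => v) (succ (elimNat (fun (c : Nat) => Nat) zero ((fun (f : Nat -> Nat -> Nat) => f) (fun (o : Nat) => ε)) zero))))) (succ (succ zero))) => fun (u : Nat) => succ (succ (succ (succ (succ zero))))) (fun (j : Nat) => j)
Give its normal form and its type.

normal form:
  fun (ε : Vec Nat (succ (succ (succ (succ (succ zero)))))) => fun (e : Eq Nat (succ (succ zero)) (succ (succ zero))) => fun (ω : Nat) => succ (succ (succ (succ (succ zero))))
inferred type:
  Vec Nat (succ (succ (succ (succ (succ zero))))) -> Eq Nat (succ (succ zero)) (succ (succ zero)) -> Nat -> Nat


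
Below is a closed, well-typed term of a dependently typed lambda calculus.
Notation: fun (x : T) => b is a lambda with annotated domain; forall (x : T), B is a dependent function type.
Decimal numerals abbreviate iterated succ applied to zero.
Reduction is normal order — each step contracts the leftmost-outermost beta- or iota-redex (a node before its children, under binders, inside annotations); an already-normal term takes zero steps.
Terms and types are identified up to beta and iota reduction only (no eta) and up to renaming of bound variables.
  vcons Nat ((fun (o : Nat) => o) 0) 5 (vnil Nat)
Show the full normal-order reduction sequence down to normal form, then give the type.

reduction (normal order):
  vcons Nat ((fun (o : Nat) => o) 0) 5 (vnil Nat)
  ~> vcons Nat 0 5 (vnil Nat)
the term's type:
  Vec Nat 1


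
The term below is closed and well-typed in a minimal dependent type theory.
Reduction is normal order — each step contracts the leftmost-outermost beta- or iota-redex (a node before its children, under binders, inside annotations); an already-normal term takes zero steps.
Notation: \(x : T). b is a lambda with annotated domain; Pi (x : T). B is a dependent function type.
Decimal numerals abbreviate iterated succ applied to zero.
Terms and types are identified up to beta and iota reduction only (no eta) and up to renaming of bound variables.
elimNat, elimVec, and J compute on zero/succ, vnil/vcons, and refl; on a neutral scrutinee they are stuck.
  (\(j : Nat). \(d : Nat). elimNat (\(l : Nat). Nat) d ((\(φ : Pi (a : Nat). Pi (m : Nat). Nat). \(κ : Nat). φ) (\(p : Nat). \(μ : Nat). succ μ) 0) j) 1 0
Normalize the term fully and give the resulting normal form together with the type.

resulting normal form:
  1
inferred type:
  Nat


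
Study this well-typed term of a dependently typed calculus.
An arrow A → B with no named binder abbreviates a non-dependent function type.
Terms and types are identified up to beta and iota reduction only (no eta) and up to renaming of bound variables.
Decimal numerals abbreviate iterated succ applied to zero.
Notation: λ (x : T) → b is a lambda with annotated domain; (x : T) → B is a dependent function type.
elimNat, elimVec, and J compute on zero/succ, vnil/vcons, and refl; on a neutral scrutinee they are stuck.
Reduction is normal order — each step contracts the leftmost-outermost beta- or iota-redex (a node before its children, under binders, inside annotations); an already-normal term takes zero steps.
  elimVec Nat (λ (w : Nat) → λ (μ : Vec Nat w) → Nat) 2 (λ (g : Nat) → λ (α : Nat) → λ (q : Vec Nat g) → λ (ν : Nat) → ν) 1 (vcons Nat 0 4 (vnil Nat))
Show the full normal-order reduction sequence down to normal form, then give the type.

normal-order reduction sequence:
  elimVec Nat (λ (w : Nat) → λ (μ : Vec Nat w) → Nat) 2 (λ (g : Nat) → λ (α : Nat) → λ (q : Vec Nat g) → λ (ν : Nat) → ν) 1 (vcons Nat 0 4 (vnil Nat))
  ~> (λ (w : Nat) → λ (μ : Nat) → λ (g : Vec Nat w) → λ (α : Nat) → α) 0 4 (vnil Nat) (elimVec Nat (λ (q : Nat) → λ (ν : Vec Nat q) → Nat) 2 (λ (x : Nat) → λ (a : Nat) → λ (f : Vec Nat x) → λ (ζ : Nat) → ζ) 0 (vnil Nat))
  ~> (λ (w : Nat) → λ (μ : Vec Nat 0) → λ (g : Nat) → g) 4 (vnil Nat) (elimVec Nat (λ (α : Nat) → λ (q : Vec Nat α) → Nat) 2 (λ (ν : Nat) → λ (x : Nat) → λ (a : Vec Nat ν) → λ (f : Nat) → f) 0 (vnil Nat))
  ~> (λ (w : Vec Nat 0) → λ (μ : Nat) → μ) (vnil Nat) (elimVec Nat (λ (g : Nat) → λ (α : Vec Nat g) → Nat) 2 (λ (q : Nat) → λ (ν : Nat) → λ (x : Vec Nat q) → λ (a : Nat) → a) 0 (vnil Nat))
  ~> (λ (w : Nat) → w) (elimVec Nat (λ (μ : Nat) → λ (g : Vec Nat μ) → Nat) 2 (λ (α : Nat) → λ (q : Nat) → λ (ν : Vec Nat α) → λ (x : Nat) → x) 0 (vnil Nat))
  ~> elimVec Nat (λ (w : Nat) → λ (μ : Vec Nat w) → Nat) 2 (λ (g : Nat) → λ (α : Nat) → λ (q : Vec Nat g) → λ (ν : Nat) → ν) 0 (vnil Nat)
  ~> 2
inferred type:
  Nat


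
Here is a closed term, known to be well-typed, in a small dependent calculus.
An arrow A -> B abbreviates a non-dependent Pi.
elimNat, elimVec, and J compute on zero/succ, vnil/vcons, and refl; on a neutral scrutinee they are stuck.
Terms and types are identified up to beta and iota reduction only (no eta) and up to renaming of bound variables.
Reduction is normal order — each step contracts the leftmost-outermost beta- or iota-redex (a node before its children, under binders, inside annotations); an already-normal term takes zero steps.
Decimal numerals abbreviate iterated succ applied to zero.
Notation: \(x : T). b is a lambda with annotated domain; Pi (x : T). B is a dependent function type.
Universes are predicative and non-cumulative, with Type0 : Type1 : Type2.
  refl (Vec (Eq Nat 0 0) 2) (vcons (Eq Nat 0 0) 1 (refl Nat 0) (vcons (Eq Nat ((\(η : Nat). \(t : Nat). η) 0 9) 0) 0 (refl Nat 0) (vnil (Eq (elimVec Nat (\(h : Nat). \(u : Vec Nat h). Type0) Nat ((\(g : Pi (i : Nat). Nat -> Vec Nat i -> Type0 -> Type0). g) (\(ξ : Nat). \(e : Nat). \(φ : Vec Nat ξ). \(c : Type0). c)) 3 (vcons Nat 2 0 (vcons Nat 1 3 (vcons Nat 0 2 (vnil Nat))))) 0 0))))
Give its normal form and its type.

reduced normal form:
  refl (Vec (Eq Nat 0 0) 2) (vcons (Eq Nat 0 0) 1 (refl Nat 0) (vcons (Eq Nat 0 0) 0 (refl Nat 0) (vnil (Eq Nat 0 0))))
type:
  Eq (Vec (Eq Nat 0 0) 2) (vcons (Eq Nat 0 0) 1 (refl Nat 0) (vcons (Eq Nat 0 0) 0 (refl Nat 0) (vnil (Eq Nat 0 0)))) (vcons (Eq Nat 0 0) 1 (refl Nat 0) (vcons (Eq Nat 0 0) 0 (refl Nat 0) (vnil (Eq Nat 0 0))))
observation: reduction starts at a beta-redex, and 21 normal-order steps reach the normal form.


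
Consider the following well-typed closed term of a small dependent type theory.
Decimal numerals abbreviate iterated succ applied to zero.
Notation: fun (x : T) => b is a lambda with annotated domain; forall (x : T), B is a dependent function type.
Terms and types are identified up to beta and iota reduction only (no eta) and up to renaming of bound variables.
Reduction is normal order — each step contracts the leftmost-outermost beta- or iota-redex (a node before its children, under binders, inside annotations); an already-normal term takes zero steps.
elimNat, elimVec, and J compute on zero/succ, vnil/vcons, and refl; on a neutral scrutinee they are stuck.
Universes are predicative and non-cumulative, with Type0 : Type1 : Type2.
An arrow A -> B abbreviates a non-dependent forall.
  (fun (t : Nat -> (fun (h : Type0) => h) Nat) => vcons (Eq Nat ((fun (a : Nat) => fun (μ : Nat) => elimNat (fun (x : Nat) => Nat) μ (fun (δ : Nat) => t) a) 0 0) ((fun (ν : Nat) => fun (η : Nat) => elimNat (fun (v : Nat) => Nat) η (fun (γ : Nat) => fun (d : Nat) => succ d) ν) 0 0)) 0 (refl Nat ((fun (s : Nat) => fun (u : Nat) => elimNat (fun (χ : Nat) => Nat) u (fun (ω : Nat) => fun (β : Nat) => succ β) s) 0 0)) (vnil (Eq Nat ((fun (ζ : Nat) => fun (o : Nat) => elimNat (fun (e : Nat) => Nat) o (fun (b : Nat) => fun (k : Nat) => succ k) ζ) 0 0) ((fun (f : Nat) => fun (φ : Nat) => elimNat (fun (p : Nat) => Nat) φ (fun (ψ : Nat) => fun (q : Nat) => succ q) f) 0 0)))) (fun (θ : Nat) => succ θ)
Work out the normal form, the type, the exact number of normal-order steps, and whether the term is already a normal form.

resulting normal form:
  vcons (Eq Nat 0 0) 0 (refl Nat 0) (vnil (Eq Nat 0 0))
inferred type:
  Vec (Eq Nat 0 0) 1
normal-order step count: 16
already normal: no
first contracted redex: a beta-redex


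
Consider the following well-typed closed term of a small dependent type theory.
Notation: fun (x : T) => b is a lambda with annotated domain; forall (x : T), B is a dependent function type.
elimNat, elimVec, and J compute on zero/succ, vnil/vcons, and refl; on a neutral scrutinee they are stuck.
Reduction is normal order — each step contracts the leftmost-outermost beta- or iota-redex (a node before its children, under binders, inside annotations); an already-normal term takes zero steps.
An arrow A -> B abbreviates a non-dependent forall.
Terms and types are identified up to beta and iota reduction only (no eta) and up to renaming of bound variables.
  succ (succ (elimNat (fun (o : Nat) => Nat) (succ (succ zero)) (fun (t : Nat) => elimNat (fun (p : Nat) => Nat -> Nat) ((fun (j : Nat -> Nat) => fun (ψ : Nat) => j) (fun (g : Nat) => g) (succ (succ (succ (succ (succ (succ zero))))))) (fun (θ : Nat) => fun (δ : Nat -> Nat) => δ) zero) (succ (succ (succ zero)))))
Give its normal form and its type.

resulting normal form:
  succ (succ (succ (succ zero)))
the term's type:
  Nat


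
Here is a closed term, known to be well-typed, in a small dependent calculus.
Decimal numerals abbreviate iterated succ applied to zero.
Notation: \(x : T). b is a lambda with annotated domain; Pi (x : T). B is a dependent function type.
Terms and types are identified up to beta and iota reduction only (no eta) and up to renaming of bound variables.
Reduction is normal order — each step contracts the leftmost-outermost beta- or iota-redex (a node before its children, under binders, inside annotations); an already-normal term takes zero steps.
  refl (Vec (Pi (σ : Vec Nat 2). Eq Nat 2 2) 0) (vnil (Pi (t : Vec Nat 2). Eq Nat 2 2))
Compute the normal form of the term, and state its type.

reduced normal form:
  refl (Vec (Pi (σ : Vec Nat 2). Eq Nat 2 2) 0) (vnil (Pi (t : Vec Nat 2). Eq Nat 2 2))
inferred type:
  Eq (Vec (Pi (σ : Vec Nat 2). Eq Nat 2 2) 0) (vnil (Pi (t : Vec Nat 2). Eq Nat 2 2)) (vnil (Pi (ψ : Vec Nat 2). Eq Nat 2 2))


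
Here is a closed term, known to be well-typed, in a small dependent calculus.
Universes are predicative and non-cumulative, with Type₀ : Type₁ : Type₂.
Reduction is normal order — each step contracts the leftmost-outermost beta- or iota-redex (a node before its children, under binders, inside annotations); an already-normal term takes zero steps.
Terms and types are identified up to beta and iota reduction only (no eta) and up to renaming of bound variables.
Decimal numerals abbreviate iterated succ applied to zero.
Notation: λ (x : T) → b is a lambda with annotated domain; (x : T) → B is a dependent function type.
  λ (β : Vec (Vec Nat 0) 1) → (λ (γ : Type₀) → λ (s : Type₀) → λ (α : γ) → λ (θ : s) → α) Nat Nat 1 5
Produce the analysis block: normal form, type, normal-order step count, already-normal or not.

normal form:
  λ (β : Vec (Vec Nat 0) 1) → 1
type:
  (β : Vec (Vec Nat 0) 1) → Nat
normal-order step count: 4
term was already normal: no
first contracted redex: a beta-redex


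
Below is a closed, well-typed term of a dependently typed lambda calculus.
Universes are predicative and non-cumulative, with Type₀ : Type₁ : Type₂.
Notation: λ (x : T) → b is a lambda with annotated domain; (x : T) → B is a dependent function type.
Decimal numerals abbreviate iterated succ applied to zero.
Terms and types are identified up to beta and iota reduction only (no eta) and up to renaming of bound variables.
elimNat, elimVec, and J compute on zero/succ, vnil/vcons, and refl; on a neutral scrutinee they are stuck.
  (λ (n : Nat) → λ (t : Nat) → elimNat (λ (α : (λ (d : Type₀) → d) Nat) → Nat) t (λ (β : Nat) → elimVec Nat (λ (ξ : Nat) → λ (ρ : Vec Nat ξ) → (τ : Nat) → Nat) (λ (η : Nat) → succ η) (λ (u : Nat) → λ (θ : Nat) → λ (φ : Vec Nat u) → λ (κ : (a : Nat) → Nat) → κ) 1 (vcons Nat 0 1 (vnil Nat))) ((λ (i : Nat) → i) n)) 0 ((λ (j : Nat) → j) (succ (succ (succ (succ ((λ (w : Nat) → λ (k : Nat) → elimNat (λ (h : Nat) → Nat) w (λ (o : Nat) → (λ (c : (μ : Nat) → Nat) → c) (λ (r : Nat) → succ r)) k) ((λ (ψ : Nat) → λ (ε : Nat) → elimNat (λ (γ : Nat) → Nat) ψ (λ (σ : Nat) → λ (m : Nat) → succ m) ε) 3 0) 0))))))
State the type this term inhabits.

inferred type:
  Nat


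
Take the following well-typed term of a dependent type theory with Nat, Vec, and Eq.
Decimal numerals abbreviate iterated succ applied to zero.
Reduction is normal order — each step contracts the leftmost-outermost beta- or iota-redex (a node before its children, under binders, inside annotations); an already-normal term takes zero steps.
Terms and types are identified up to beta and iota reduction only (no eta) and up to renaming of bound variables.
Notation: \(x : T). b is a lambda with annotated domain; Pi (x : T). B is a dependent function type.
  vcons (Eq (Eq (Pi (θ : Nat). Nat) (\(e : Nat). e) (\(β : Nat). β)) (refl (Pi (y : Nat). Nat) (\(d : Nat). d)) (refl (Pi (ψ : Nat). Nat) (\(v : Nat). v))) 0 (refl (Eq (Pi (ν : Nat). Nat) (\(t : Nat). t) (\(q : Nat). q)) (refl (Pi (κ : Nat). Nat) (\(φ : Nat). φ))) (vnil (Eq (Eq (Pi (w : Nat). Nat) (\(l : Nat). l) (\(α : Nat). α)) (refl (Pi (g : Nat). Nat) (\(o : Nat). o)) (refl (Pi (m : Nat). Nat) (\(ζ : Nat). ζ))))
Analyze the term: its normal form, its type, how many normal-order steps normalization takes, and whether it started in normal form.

reduced normal form:
  vcons (Eq (Eq (Pi (θ : Nat). Nat) (\(e : Nat). e) (\(β : Nat). β)) (refl (Pi (y : Nat). Nat) (\(d : Nat). d)) (refl (Pi (ψ : Nat). Nat) (\(v : Nat). v))) 0 (refl (Eq (Pi (ν : Nat). Nat) (\(t : Nat). t) (\(q : Nat). q)) (refl (Pi (κ : Nat). Nat) (\(φ : Nat). φ))) (vnil (Eq (Eq (Pi (w : Nat). Nat) (\(l : Nat). l) (\(α : Nat). α)) (refl (Pi (g : Nat). Nat) (\(o : Nat). o)) (refl (Pi (m : Nat). Nat) (\(ζ : Nat). ζ))))
type:
  Vec (Eq (Eq (Pi (θ : Nat). Nat) (\(e : Nat). e) (\(β : Nat). β)) (refl (Pi (y : Nat). Nat) (\(d : Nat). d)) (refl (Pi (ψ : Nat). Nat) (\(v : Nat). v))) 1
steps to reach normal form (normal order): 0
already normal: yes


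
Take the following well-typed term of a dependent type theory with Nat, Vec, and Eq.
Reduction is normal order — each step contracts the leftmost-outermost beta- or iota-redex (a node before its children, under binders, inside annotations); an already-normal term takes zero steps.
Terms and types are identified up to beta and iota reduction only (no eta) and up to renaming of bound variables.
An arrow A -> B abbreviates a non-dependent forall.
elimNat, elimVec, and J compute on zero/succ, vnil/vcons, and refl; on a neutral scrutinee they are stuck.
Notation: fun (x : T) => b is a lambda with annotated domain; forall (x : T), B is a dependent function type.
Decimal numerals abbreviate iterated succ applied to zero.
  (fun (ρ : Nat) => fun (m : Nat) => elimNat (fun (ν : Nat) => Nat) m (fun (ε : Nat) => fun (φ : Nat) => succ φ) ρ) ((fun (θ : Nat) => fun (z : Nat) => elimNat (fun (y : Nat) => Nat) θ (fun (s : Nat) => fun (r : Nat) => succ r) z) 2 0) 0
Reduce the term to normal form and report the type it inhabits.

resulting normal form:
  2
the term's type:
  Nat


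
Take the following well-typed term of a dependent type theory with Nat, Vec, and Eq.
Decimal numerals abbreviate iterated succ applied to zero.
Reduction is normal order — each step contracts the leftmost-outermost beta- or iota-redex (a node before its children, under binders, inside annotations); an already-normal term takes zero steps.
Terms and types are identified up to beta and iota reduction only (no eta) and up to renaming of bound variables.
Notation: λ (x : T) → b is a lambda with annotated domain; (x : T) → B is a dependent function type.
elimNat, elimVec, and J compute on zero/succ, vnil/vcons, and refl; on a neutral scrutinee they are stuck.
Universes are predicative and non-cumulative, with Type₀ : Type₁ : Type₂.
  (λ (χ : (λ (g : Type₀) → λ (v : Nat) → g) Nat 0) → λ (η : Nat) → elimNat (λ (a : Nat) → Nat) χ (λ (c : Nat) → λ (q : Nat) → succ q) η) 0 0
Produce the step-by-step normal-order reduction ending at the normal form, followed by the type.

normal-order reduction sequence:
  (λ (χ : (λ (g : Type₀) → λ (v : Nat) → g) Nat 0) → λ (η : Nat) → elimNat (λ (a : Nat) → Nat) χ (λ (c : Nat) → λ (q : Nat) → succ q) η) 0 0
  ~> (λ (χ : Nat) → elimNat (λ (g : Nat) → Nat) 0 (λ (v : Nat) → λ (η : Nat) → succ η) χ) 0
  ~> elimNat (λ (χ : Nat) → Nat) 0 (λ (g : Nat) → λ (v : Nat) → succ v) 0
  ~> 0
inferred type:
  Nat


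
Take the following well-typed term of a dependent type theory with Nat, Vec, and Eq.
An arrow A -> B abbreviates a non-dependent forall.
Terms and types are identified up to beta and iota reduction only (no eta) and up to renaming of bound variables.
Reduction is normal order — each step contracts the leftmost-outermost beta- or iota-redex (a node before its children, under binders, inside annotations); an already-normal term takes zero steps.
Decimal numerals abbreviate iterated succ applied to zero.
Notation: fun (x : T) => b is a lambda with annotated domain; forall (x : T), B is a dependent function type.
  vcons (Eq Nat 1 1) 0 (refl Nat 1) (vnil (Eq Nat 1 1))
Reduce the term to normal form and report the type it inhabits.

normal form:
  vcons (Eq Nat 1 1) 0 (refl Nat 1) (vnil (Eq Nat 1 1))
the term's type:
  Vec (Eq Nat 1 1) 1
observation: the term is already in normal form.


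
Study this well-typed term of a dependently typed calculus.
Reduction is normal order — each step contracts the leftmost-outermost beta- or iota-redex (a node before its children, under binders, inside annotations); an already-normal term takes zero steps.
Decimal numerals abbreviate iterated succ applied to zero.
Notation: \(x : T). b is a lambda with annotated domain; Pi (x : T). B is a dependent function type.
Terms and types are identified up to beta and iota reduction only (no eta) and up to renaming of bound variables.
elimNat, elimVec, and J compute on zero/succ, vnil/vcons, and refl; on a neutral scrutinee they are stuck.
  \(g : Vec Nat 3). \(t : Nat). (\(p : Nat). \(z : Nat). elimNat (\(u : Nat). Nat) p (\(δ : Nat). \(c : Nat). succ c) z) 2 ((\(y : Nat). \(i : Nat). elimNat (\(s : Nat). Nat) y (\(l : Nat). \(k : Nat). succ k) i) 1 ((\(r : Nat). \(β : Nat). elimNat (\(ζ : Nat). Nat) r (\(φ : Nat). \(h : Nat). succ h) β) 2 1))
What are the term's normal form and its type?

normal form:
  \(g : Vec Nat 3). \(t : Nat). 6
the term's type:
  Pi (g : Vec Nat 3). Pi (t : Nat). Nat
observation: the first redex contracted is a beta-redex; the normal form is reached in 33 normal-order steps.


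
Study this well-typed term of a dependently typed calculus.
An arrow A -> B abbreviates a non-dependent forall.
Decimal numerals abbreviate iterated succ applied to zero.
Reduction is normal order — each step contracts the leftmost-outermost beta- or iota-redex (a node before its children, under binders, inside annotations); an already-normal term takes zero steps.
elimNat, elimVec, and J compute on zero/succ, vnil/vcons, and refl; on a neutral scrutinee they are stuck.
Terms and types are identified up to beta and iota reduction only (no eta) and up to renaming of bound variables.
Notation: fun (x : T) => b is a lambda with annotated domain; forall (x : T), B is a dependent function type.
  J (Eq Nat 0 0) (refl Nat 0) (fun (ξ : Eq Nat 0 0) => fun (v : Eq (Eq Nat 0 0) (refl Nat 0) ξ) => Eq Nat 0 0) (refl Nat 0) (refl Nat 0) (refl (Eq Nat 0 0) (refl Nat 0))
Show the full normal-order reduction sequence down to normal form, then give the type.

reduction (normal order):
  J (Eq Nat 0 0) (refl Nat 0) (fun (ξ : Eq Nat 0 0) => fun (v : Eq (Eq Nat 0 0) (refl Nat 0) ξ) => Eq Nat 0 0) (refl Nat 0) (refl Nat 0) (refl (Eq Nat 0 0) (refl Nat 0))
  ~> refl Nat 0
the term's type:
  Eq Nat 0 0


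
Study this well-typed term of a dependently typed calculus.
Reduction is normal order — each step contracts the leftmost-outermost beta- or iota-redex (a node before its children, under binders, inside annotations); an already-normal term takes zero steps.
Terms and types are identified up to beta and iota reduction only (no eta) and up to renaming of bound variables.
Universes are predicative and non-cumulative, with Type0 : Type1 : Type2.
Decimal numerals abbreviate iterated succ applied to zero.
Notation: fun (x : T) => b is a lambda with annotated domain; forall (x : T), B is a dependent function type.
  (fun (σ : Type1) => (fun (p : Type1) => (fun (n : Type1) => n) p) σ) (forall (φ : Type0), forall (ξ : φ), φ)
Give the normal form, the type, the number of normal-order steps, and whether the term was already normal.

reduced normal form:
  forall (σ : Type0), forall (p : σ), σ
the term's type:
  Type1
normal-order step count: 3
already normal: no
first redex: a beta-redex


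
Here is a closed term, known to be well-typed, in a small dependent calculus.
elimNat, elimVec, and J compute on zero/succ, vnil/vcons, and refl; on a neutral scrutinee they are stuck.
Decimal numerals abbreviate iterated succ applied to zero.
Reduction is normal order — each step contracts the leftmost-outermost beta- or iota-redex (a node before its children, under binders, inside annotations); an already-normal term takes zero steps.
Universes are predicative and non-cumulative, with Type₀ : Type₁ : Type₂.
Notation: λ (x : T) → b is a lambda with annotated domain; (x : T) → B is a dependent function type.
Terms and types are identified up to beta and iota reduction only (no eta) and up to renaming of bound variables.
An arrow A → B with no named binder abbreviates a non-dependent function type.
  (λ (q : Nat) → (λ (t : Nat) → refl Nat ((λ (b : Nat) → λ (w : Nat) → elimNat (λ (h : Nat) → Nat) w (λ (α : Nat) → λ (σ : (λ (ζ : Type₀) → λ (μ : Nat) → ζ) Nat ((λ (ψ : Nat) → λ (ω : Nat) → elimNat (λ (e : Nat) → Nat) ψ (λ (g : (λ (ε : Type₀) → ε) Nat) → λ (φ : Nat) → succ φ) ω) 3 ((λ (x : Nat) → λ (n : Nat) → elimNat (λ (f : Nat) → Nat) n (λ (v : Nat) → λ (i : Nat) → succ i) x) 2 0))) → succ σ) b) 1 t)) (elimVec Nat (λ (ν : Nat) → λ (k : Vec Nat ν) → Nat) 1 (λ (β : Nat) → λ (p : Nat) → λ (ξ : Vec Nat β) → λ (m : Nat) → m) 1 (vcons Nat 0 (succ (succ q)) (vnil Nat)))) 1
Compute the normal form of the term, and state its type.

resulting normal form:
  refl Nat 2
type:
  Eq Nat 2 2


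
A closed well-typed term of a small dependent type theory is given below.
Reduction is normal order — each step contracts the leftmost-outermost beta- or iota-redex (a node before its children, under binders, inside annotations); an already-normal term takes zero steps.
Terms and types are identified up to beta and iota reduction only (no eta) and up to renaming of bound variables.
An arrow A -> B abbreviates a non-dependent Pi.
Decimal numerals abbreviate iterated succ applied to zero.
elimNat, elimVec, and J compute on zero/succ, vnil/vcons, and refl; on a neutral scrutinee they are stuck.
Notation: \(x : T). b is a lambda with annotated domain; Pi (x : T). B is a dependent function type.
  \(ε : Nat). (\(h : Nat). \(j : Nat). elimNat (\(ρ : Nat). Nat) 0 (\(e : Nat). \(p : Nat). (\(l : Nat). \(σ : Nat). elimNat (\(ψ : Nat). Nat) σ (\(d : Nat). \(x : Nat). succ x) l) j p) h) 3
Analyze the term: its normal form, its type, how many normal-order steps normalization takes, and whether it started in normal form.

reduced normal form:
  \(ε : Nat). \(h : Nat). elimNat (\(j : Nat). Nat) (elimNat (\(ρ : Nat). Nat) (elimNat (\(e : Nat). Nat) 0 (\(p : Nat). \(l : Nat). succ l) h) (\(σ : Nat). \(ψ : Nat). succ ψ) h) (\(d : Nat). \(x : Nat). succ x) h
inferred type:
  Nat -> Nat -> Nat
reduction steps (normal order): 17
term was already normal: no
first redex: a beta-redex
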